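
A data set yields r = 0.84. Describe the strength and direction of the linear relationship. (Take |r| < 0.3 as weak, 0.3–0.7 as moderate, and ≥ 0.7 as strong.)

r = 0.84 > 0 so the relationship is positive.
|r| = 0.84, which falls in the strong range.

strong positive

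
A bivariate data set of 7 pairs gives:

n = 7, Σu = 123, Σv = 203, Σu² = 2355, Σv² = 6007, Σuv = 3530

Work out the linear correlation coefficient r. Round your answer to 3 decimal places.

-0.243

r = (nΣuv − ΣuΣv) / √[(nΣu² − (Σu)²)(nΣv² − (Σv)²)]
Numerator: 7×3530 − 123×203 = -259
Denominator: √[(16485 − 15129)(42049 − 41209)] = √[1356 × 840] = 1067.2582
r = -259 / 1067.2582 ≈ -0.243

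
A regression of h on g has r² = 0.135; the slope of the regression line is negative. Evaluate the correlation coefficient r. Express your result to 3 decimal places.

|r| = √0.135 = 0.367
The association is negative, so r = −0.367.

-0.367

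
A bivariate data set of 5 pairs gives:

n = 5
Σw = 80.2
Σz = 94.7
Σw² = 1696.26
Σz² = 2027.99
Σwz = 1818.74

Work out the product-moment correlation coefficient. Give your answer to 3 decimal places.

0.967

r = (nΣwz − ΣwΣz) / √[(nΣw² − (Σw)²)(nΣz² − (Σz)²)]
Numerator: 5×1818.74 − 80.2×94.7 = 1498.76
Denominator: √[(8481.3 − 6432.04)(10139.95 − 8968.09)] = √[2049.26 × 1171.86] = 1549.6599
r = 1498.76 / 1549.6599 ≈ 0.967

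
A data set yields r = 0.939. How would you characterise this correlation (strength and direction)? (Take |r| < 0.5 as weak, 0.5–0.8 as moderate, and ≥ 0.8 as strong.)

strong positive

r = 0.939 > 0 so the relationship is positive.
|r| = 0.939, which falls in the strong range.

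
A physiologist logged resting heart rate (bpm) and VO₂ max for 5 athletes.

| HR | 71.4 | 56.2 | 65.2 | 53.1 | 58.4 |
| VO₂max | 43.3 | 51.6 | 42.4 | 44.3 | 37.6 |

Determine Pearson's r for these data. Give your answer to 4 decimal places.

n = 5, Σx = 304.3, Σy = 219.2, Σx² = 18737.61, Σy² = 9711.46, Σxy = 13304.19
nΣxy − ΣxΣy = 66520.95 − 66702.56 = -181.61
nΣx² − (Σx)² = 93688.05 − 92598.49 = 1089.56; nΣy² − (Σy)² = 48557.3 − 48048.64 = 508.66
r = -181.61 / √(1089.56 × 508.66) = -181.61 / 744.4566 ≈ -0.2439

-0.2439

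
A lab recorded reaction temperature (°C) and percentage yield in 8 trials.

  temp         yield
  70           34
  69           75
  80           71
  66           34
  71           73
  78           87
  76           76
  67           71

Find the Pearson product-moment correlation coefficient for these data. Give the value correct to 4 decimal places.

0.5561

n = 8, Σx = 577, Σy = 521, Σx² = 41807, Σy² = 36693, Σxy = 37981
nΣxy − ΣxΣy = 303848 − 300617 = 3231
nΣx² − (Σx)² = 334456 − 332929 = 1527; nΣy² − (Σy)² = 293544 − 271441 = 22103
r = 3231 / √(1527 × 22103) = 3231 / 5809.5853 ≈ 0.5561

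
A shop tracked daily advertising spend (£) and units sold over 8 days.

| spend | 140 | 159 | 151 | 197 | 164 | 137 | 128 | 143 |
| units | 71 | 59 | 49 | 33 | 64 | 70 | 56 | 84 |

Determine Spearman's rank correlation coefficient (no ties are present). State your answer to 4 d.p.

Rank spend: 3, 6, 5, 8, 7, 2, 1, 4
Rank units: 7, 4, 2, 1, 5, 6, 3, 8
d = rank(spend) − rank(units): -4, 2, 3, 7, 2, -4, -2, -4; Σd² = 118
ρ = 1 − 6Σd² / [n(n²−1)] = 1 − 6×118 / (8×63) = 1 − 708/504 ≈ -0.4048

-0.4048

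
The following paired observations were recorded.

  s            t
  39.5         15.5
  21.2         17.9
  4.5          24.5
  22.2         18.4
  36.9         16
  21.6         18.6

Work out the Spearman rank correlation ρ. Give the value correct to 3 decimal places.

Rank s: 6, 2, 1, 4, 5, 3
Rank t: 1, 3, 6, 4, 2, 5
d = rank(s) − rank(t): 5, -1, -5, 0, 3, -2; Σd² = 64
ρ = 1 − 6Σd² / [n(n²−1)] = 1 − 6×64 / (6×35) = 1 − 384/210 ≈ -0.829

-0.829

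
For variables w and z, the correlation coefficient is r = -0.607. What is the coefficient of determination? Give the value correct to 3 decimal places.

r² = (-0.607)² = 0.368

0.368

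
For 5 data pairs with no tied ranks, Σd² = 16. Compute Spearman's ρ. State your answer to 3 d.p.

ρ = 1 − 6Σd² / [n(n²−1)] = 1 − 6×16 / (5×24)
  = 1 − 96/120 = 1 − 0.8000 ≈ 0.200

0.200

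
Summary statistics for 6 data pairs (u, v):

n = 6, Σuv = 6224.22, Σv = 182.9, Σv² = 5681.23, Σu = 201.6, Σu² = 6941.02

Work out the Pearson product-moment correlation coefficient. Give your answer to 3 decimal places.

0.592

r = (nΣuv − ΣuΣv) / √[(nΣu² − (Σu)²)(nΣv² − (Σv)²)]
Numerator: 6×6224.22 − 201.6×182.9 = 472.68
Denominator: √[(41646.12 − 40642.56)(34087.38 − 33452.41)] = √[1003.56 × 634.97] = 798.2672
r = 472.68 / 798.2672 ≈ 0.592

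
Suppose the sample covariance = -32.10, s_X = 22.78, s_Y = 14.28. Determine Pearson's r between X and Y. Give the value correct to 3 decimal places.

-0.099

r = Cov(X,Y) / (s_X · s_Y) = -32.10 / (22.78 × 14.28)
  = -32.10 / 325.2984 ≈ -0.099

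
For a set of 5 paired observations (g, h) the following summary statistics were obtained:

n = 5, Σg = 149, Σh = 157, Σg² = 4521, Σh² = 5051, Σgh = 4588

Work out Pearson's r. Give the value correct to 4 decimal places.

r = (nΣgh − ΣgΣh) / √[(nΣg² − (Σg)²)(nΣh² − (Σh)²)]
Numerator: 5×4588 − 149×157 = -453
Denominator: √[(22605 − 22201)(25255 − 24649)] = √[404 × 606] = 494.7969
r = -453 / 494.7969 ≈ -0.9155

-0.9155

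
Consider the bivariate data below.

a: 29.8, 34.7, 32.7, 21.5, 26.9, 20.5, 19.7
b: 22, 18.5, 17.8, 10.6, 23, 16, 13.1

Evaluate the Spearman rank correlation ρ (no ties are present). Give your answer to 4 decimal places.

0.5714

Rank a: 5, 7, 6, 3, 4, 2, 1
Rank b: 6, 5, 4, 1, 7, 3, 2
d = rank(a) − rank(b): -1, 2, 2, 2, -3, -1, -1; Σd² = 24
ρ = 1 − 6Σd² / [n(n²−1)] = 1 − 6×24 / (7×48) = 1 − 144/336 ≈ 0.5714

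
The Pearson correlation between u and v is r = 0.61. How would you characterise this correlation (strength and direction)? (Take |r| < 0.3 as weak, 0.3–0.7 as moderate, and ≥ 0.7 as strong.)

moderate positive

r = 0.61 > 0 so the relationship is positive.
|r| = 0.61, which falls in the moderate range.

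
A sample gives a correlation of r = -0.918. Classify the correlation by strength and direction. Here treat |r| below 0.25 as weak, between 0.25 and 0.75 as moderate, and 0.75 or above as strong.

r = -0.918 < 0 so the relationship is negative.
|r| = 0.918, which falls in the strong range.

strong negative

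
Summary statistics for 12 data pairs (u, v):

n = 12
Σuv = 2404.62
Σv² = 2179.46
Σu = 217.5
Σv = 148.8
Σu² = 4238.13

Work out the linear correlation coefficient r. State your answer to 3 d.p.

r = (nΣuv − ΣuΣv) / √[(nΣu² − (Σu)²)(nΣv² − (Σv)²)]
Numerator: 12×2404.62 − 217.5×148.8 = -3508.56
Denominator: √[(50857.56 − 47306.25)(26153.52 − 22141.44)] = √[3551.31 × 4012.08] = 3774.6708
r = -3508.56 / 3774.6708 ≈ -0.930

-0.930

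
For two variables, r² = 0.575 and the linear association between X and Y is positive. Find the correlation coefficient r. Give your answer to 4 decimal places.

0.7583

|r| = √0.575 = 0.7583
The association is positive, so r = 0.7583.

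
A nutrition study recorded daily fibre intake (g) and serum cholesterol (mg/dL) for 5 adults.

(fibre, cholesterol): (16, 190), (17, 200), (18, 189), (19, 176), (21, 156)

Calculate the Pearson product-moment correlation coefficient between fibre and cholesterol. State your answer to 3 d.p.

n = 5, Σx = 91, Σy = 911, Σx² = 1671, Σy² = 167133, Σxy = 16462
nΣxy − ΣxΣy = 82310 − 82901 = -591
nΣx² − (Σx)² = 8355 − 8281 = 74; nΣy² − (Σy)² = 835665 − 829921 = 5744
r = -591 / √(74 × 5744) = -591 / 651.9632 ≈ -0.906

-0.906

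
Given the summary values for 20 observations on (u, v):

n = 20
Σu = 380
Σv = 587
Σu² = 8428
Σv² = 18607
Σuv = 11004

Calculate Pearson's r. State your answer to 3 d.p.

-0.115

r = (nΣuv − ΣuΣv) / √[(nΣu² − (Σu)²)(nΣv² − (Σv)²)]
Numerator: 20×11004 − 380×587 = -2980
Denominator: √[(168560 − 144400)(372140 − 344569)] = √[24160 × 27571] = 25809.2108
r = -2980 / 25809.2108 ≈ -0.115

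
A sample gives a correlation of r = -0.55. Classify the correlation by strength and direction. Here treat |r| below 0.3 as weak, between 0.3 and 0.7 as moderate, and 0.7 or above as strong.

moderate negative

r = -0.55 < 0 so the relationship is negative.
|r| = 0.55, which falls in the moderate range.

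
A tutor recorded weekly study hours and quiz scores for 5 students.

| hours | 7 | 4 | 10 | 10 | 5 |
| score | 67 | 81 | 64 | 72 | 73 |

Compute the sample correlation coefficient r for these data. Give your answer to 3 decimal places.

-0.726

n = 5, Σx = 36, Σy = 357, Σx² = 290, Σy² = 25659, Σxy = 2518
nΣxy − ΣxΣy = 12590 − 12852 = -262
nΣx² − (Σx)² = 1450 − 1296 = 154; nΣy² − (Σy)² = 128295 − 127449 = 846
r = -262 / √(154 × 846) = -262 / 360.9487 ≈ -0.726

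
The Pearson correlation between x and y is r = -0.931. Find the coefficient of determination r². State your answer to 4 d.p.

0.8668

r² = (-0.931)² = 0.8668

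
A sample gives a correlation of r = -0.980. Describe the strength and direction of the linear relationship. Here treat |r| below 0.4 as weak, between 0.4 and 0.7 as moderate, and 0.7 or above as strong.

r = -0.980 < 0 so the relationship is negative.
|r| = 0.980, which falls in the strong range.

strong negative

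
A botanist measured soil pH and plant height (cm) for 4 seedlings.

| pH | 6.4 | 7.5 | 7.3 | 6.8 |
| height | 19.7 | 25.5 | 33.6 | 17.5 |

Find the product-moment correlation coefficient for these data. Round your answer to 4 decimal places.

n = 4, Σx = 28, Σy = 96.3, Σx² = 196.74, Σy² = 2473.55, Σxy = 681.61
nΣxy − ΣxΣy = 2726.44 − 2696.4 = 30.04
nΣx² − (Σx)² = 786.96 − 784 = 2.96; nΣy² − (Σy)² = 9894.2 − 9273.69 = 620.51
r = 30.04 / √(2.96 × 620.51) = 30.04 / 42.8569 ≈ 0.7009

0.7009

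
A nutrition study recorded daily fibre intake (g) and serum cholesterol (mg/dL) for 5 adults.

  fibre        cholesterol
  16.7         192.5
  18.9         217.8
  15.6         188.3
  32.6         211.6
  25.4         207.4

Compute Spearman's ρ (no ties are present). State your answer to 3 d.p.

Rank fibre: 2, 3, 1, 5, 4
Rank cholesterol: 2, 5, 1, 4, 3
d = rank(fibre) − rank(cholesterol): 0, -2, 0, 1, 1; Σd² = 6
ρ = 1 − 6Σd² / [n(n²−1)] = 1 − 6×6 / (5×24) = 1 − 36/120 ≈ 0.700

0.700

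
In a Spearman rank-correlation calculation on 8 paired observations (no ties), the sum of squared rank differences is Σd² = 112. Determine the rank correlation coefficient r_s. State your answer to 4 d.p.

ρ = 1 − 6Σd² / [n(n²−1)] = 1 − 6×112 / (8×63)
  = 1 − 672/504 = 1 − 1.33333 ≈ -0.3333

-0.3333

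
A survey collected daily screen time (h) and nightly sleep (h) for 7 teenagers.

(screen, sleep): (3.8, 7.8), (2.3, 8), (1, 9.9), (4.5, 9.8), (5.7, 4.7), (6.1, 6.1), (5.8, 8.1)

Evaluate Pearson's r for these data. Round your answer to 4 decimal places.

-0.6390

n = 7, Σx = 29.2, Σy = 54.4, Σx² = 144.32, Σy² = 443.8, Σxy = 213.02
nΣxy − ΣxΣy = 1491.14 − 1588.48 = -97.34
nΣx² − (Σx)² = 1010.24 − 852.64 = 157.6; nΣy² − (Σy)² = 3106.6 − 2959.36 = 147.24
r = -97.34 / √(157.6 × 147.24) = -97.34 / 152.3320 ≈ -0.6390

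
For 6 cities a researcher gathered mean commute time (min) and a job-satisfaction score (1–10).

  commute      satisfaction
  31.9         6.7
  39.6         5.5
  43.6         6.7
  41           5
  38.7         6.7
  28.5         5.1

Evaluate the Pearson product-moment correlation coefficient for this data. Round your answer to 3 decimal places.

0.192

n = 6, Σx = 223.3, Σy = 35.7, Σx² = 8477.67, Σy² = 215.93, Σxy = 1333.29
nΣxy − ΣxΣy = 7999.74 − 7971.81 = 27.93
nΣx² − (Σx)² = 50866.02 − 49862.89 = 1003.13; nΣy² − (Σy)² = 1295.58 − 1274.49 = 21.09
r = 27.93 / √(1003.13 × 21.09) = 27.93 / 145.4511 ≈ 0.192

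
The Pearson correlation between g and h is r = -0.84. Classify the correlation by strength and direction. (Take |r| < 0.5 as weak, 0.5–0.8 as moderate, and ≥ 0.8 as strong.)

r = -0.84 < 0 so the relationship is negative.
|r| = 0.84, which falls in the strong range.

strong negative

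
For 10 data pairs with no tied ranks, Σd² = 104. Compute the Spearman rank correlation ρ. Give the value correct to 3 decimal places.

ρ = 1 − 6Σd² / [n(n²−1)] = 1 − 6×104 / (10×99)
  = 1 − 624/990 = 1 − 0.6303 ≈ 0.370

0.370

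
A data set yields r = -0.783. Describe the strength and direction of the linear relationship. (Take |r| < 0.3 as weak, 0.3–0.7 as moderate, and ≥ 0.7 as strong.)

r = -0.783 < 0 so the relationship is negative.
|r| = 0.783, which falls in the strong range.

strong negative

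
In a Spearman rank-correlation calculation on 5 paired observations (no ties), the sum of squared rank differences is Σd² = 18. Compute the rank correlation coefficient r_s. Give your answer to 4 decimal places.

ρ = 1 − 6Σd² / [n(n²−1)] = 1 − 6×18 / (5×24)
  = 1 − 108/120 = 1 − 0.90000 ≈ 0.1000

0.1000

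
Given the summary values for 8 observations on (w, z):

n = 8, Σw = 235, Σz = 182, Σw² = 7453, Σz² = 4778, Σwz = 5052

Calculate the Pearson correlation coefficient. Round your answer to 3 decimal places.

-0.497

r = (nΣwz − ΣwΣz) / √[(nΣw² − (Σw)²)(nΣz² − (Σz)²)]
Numerator: 8×5052 − 235×182 = -2354
Denominator: √[(59624 − 55225)(38224 − 33124)] = √[4399 × 5100] = 4736.5494
r = -2354 / 4736.5494 ≈ -0.497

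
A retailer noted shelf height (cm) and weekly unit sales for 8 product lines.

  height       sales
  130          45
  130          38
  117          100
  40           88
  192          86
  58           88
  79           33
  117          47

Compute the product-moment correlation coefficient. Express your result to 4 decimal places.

-0.0985

n = 8, Σx = 863, Σy = 525, Σx² = 109247, Σy² = 39651, Σxy = 55732
nΣxy − ΣxΣy = 445856 − 453075 = -7219
nΣx² − (Σx)² = 873976 − 744769 = 129207; nΣy² − (Σy)² = 317208 − 275625 = 41583
r = -7219 / √(129207 × 41583) = -7219 / 73299.4862 ≈ -0.0985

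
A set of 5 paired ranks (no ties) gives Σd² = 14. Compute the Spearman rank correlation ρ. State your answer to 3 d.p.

ρ = 1 − 6Σd² / [n(n²−1)] = 1 − 6×14 / (5×24)
  = 1 − 84/120 = 1 − 0.7000 ≈ 0.300

0.300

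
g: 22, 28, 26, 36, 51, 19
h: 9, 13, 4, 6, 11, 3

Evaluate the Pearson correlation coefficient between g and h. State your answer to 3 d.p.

n = 6, Σg = 182, Σh = 46, Σg² = 6202, Σh² = 432, Σgh = 1500
nΣgh − ΣgΣh = 9000 − 8372 = 628
nΣg² − (Σg)² = 37212 − 33124 = 4088; nΣh² − (Σh)² = 2592 − 2116 = 476
r = 628 / √(4088 × 476) = 628 / 1394.9509 ≈ 0.450

0.450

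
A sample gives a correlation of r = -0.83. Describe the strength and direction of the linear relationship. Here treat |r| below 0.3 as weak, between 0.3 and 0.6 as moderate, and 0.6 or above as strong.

strong negative

r = -0.83 < 0 so the relationship is negative.
|r| = 0.83, which falls in the strong range.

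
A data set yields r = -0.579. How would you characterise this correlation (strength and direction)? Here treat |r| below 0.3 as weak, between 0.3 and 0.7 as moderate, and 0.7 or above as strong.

r = -0.579 < 0 so the relationship is negative.
|r| = 0.579, which falls in the moderate range.

moderate negative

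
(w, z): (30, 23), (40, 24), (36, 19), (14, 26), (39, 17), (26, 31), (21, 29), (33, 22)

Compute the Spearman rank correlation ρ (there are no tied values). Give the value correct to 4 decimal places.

-0.6667

Rank w: 4, 8, 6, 1, 7, 3, 2, 5
Rank z: 4, 5, 2, 6, 1, 8, 7, 3
d = rank(w) − rank(z): 0, 3, 4, -5, 6, -5, -5, 2; Σd² = 140
ρ = 1 − 6Σd² / [n(n²−1)] = 1 − 6×140 / (8×63) = 1 − 840/504 ≈ -0.6667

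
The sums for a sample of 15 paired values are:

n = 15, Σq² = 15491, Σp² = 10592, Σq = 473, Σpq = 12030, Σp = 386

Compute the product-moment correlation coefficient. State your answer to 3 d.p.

-0.230

r = (nΣpq − ΣpΣq) / √[(nΣp² − (Σp)²)(nΣq² − (Σq)²)]
Numerator: 15×12030 − 386×473 = -2128
Denominator: √[(158880 − 148996)(232365 − 223729)] = √[9884 × 8636] = 9238.9515
r = -2128 / 9238.9515 ≈ -0.230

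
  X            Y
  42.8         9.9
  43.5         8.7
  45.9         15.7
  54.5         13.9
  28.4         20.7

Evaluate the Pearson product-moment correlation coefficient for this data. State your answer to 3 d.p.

-0.530

n = 5, ΣX = 215.1, ΣY = 68.9, ΣX² = 9607.71, ΣY² = 1041.89, ΣXY = 2868.23
nΣXY − ΣXΣY = 14341.15 − 14820.39 = -479.24
nΣX² − (ΣX)² = 48038.55 − 46268.01 = 1770.54; nΣY² − (ΣY)² = 5209.45 − 4747.21 = 462.24
r = -479.24 / √(1770.54 × 462.24) = -479.24 / 904.6626 ≈ -0.530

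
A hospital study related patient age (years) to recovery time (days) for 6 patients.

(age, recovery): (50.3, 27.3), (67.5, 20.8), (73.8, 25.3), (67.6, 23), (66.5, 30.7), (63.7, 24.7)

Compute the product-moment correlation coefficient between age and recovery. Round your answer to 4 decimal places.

n = 6, Σx = 389.4, Σy = 151.8, Σx² = 25582.48, Σy² = 3899.6, Σxy = 9814.07
nΣxy − ΣxΣy = 58884.42 − 59110.92 = -226.5
nΣx² − (Σx)² = 153494.88 − 151632.36 = 1862.52; nΣy² − (Σy)² = 23397.6 − 23043.24 = 354.36
r = -226.5 / √(1862.52 × 354.36) = -226.5 / 812.4054 ≈ -0.2788

-0.2788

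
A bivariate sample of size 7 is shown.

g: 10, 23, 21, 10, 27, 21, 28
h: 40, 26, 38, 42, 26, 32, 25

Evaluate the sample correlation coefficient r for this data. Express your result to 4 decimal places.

n = 7, Σg = 140, Σh = 229, Σg² = 3124, Σh² = 7809, Σgh = 4290
nΣgh − ΣgΣh = 30030 − 32060 = -2030
nΣg² − (Σg)² = 21868 − 19600 = 2268; nΣh² − (Σh)² = 54663 − 52441 = 2222
r = -2030 / √(2268 × 2222) = -2030 / 2244.8822 ≈ -0.9043

-0.9043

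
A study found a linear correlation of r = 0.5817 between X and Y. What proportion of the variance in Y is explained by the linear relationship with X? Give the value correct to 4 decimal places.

r² = (0.5817)² = 0.3384

0.3384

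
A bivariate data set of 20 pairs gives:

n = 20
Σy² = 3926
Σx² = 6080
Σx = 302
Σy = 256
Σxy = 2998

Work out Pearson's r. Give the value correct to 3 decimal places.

-0.873

r = (nΣxy − ΣxΣy) / √[(nΣx² − (Σx)²)(nΣy² − (Σy)²)]
Numerator: 20×2998 − 302×256 = -17352
Denominator: √[(121600 − 91204)(78520 − 65536)] = √[30396 × 12984] = 19866.0933
r = -17352 / 19866.0933 ≈ -0.873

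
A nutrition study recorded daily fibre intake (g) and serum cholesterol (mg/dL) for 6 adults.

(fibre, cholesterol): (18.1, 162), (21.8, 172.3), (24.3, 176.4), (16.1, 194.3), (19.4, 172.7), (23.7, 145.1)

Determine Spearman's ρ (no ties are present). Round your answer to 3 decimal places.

Rank fibre: 2, 4, 6, 1, 3, 5
Rank cholesterol: 2, 3, 5, 6, 4, 1
d = rank(fibre) − rank(cholesterol): 0, 1, 1, -5, -1, 4; Σd² = 44
ρ = 1 − 6Σd² / [n(n²−1)] = 1 − 6×44 / (6×35) = 1 − 264/210 ≈ -0.257

-0.257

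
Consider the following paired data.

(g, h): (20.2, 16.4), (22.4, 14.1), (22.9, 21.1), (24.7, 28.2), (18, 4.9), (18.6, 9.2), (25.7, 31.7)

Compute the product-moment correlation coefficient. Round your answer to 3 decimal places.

0.954

n = 7, Σg = 152.5, Σh = 125.6, Σg² = 3374.75, Σh² = 2821.76, Σgh = 2900.86
nΣgh − ΣgΣh = 20306.02 − 19154 = 1152.02
nΣg² − (Σg)² = 23623.25 − 23256.25 = 367; nΣh² − (Σh)² = 19752.32 − 15775.36 = 3976.96
r = 1152.02 / √(367 × 3976.96) = 1152.02 / 1208.1160 ≈ 0.954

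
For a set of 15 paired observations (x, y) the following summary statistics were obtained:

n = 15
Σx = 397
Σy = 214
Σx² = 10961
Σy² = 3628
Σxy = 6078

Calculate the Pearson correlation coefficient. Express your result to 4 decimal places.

r = (nΣxy − ΣxΣy) / √[(nΣx² − (Σx)²)(nΣy² − (Σy)²)]
Numerator: 15×6078 − 397×214 = 6212
Denominator: √[(164415 − 157609)(54420 − 45796)] = √[6806 × 8624] = 7661.2626
r = 6212 / 7661.2626 ≈ 0.8108

0.8108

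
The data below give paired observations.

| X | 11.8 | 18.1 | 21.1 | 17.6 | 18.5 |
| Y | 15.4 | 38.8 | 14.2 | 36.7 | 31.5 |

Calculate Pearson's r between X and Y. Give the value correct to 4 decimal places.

n = 5, ΣX = 87.1, ΣY = 136.6, ΣX² = 1564.07, ΣY² = 4283.38, ΣXY = 2412.29
nΣXY − ΣXΣY = 12061.45 − 11897.86 = 163.59
nΣX² − (ΣX)² = 7820.35 − 7586.41 = 233.94; nΣY² − (ΣY)² = 21416.9 − 18659.56 = 2757.34
r = 163.59 / √(233.94 × 2757.34) = 163.59 / 803.1514 ≈ 0.2037

0.2037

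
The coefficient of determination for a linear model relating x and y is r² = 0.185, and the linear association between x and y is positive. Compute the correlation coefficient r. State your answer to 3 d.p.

|r| = √0.185 = 0.430
The association is positive, so r = 0.430.

0.430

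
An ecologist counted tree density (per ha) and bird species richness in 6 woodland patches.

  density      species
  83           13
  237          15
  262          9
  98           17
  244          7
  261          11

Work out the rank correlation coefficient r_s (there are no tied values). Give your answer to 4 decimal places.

Rank density: 1, 3, 6, 2, 4, 5
Rank species: 4, 5, 2, 6, 1, 3
d = rank(density) − rank(species): -3, -2, 4, -4, 3, 2; Σd² = 58
ρ = 1 − 6Σd² / [n(n²−1)] = 1 − 6×58 / (6×35) = 1 − 348/210 ≈ -0.6571

-0.6571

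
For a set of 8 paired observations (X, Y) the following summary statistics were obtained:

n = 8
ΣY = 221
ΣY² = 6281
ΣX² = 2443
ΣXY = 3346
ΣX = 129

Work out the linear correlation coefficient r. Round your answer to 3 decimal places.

r = (nΣXY − ΣXΣY) / √[(nΣX² − (ΣX)²)(nΣY² − (ΣY)²)]
Numerator: 8×3346 − 129×221 = -1741
Denominator: √[(19544 − 16641)(50248 − 48841)] = √[2903 × 1407] = 2021.0198
r = -1741 / 2021.0198 ≈ -0.861

-0.861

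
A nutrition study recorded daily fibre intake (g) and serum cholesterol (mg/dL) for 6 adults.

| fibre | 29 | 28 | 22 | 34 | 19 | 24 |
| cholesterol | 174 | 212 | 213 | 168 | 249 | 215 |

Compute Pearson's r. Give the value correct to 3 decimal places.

-0.909

n = 6, Σx = 156, Σy = 1231, Σx² = 4202, Σy² = 257039, Σxy = 31271
nΣxy − ΣxΣy = 187626 − 192036 = -4410
nΣx² − (Σx)² = 25212 − 24336 = 876; nΣy² − (Σy)² = 1542234 − 1515361 = 26873
r = -4410 / √(876 × 26873) = -4410 / 4851.8809 ≈ -0.909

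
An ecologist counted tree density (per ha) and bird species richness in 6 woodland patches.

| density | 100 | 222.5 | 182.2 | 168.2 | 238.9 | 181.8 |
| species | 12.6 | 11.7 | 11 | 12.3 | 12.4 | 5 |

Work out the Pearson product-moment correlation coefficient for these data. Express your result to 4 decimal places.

-0.0560

n = 6, Σx = 1093.6, Σy = 65, Σx² = 211118.78, Σy² = 746.7, Σxy = 11807.67
nΣxy − ΣxΣy = 70846.02 − 71084 = -237.98
nΣx² − (Σx)² = 1266712.68 − 1195960.96 = 70751.72; nΣy² − (Σy)² = 4480.2 − 4225 = 255.2
r = -237.98 / √(70751.72 × 255.2) = -237.98 / 4249.2163 ≈ -0.0560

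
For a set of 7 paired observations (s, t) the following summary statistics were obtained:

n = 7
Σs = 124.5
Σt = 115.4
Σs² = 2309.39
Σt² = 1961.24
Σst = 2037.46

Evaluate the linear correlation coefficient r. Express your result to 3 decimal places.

-0.201

r = (nΣst − ΣsΣt) / √[(nΣs² − (Σs)²)(nΣt² − (Σt)²)]
Numerator: 7×2037.46 − 124.5×115.4 = -105.08
Denominator: √[(16165.73 − 15500.25)(13728.68 − 13317.16)] = √[665.48 × 411.52] = 523.3148
r = -105.08 / 523.3148 ≈ -0.201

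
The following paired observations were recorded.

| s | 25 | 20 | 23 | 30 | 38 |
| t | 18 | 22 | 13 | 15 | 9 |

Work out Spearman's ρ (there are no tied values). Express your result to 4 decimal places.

Rank s: 3, 1, 2, 4, 5
Rank t: 4, 5, 2, 3, 1
d = rank(s) − rank(t): -1, -4, 0, 1, 4; Σd² = 34
ρ = 1 − 6Σd² / [n(n²−1)] = 1 − 6×34 / (5×24) = 1 − 204/120 ≈ -0.7000

-0.7000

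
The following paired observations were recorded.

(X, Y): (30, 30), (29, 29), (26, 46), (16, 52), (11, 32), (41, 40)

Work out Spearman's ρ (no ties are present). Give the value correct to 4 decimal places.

-0.3143

Rank X: 5, 4, 3, 2, 1, 6
Rank Y: 2, 1, 5, 6, 3, 4
d = rank(X) − rank(Y): 3, 3, -2, -4, -2, 2; Σd² = 46
ρ = 1 − 6Σd² / [n(n²−1)] = 1 − 6×46 / (6×35) = 1 − 276/210 ≈ -0.3143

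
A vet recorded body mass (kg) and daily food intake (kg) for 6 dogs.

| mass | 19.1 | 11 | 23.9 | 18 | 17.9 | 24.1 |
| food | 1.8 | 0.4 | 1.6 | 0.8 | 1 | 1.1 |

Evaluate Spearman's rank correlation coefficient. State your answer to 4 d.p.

Rank mass: 4, 1, 5, 3, 2, 6
Rank food: 6, 1, 5, 2, 3, 4
d = rank(mass) − rank(food): -2, 0, 0, 1, -1, 2; Σd² = 10
ρ = 1 − 6Σd² / [n(n²−1)] = 1 − 6×10 / (6×35) = 1 − 60/210 ≈ 0.7143

0.7143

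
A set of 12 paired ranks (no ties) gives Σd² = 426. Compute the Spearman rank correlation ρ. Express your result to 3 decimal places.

-0.490

ρ = 1 − 6Σd² / [n(n²−1)] = 1 − 6×426 / (12×143)
  = 1 − 2556/1716 = 1 − 1.4895 ≈ -0.490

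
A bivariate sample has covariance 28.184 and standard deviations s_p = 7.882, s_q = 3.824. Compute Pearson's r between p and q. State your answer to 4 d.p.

r = Cov(p,q) / (s_p · s_q) = 28.184 / (7.882 × 3.824)
  = 28.184 / 30.1408 ≈ 0.9351

0.9351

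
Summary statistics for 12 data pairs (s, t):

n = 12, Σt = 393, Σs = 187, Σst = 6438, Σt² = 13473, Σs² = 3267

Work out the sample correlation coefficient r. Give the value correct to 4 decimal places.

0.6805

r = (nΣst − ΣsΣt) / √[(nΣs² − (Σs)²)(nΣt² − (Σt)²)]
Numerator: 12×6438 − 187×393 = 3765
Denominator: √[(39204 − 34969)(161676 − 154449)] = √[4235 × 7227] = 5532.3002
r = 3765 / 5532.3002 ≈ 0.6805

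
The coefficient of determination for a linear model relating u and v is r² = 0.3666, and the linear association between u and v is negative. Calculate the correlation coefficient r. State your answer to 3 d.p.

-0.605

|r| = √0.3666 = 0.605
The association is negative, so r = −0.605.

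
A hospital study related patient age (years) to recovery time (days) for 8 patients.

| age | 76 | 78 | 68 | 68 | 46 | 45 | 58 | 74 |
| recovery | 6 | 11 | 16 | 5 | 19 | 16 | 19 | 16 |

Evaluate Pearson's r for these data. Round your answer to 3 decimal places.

n = 8, Σx = 513, Σy = 108, Σx² = 34089, Σy² = 1672, Σxy = 6622
nΣxy − ΣxΣy = 52976 − 55404 = -2428
nΣx² − (Σx)² = 272712 − 263169 = 9543; nΣy² − (Σy)² = 13376 − 11664 = 1712
r = -2428 / √(9543 × 1712) = -2428 / 4041.9817 ≈ -0.601

-0.601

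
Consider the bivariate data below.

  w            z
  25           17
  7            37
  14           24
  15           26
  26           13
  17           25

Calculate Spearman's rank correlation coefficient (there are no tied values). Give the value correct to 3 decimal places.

-0.829

Rank w: 5, 1, 2, 3, 6, 4
Rank z: 2, 6, 3, 5, 1, 4
d = rank(w) − rank(z): 3, -5, -1, -2, 5, 0; Σd² = 64
ρ = 1 − 6Σd² / [n(n²−1)] = 1 − 6×64 / (6×35) = 1 − 384/210 ≈ -0.829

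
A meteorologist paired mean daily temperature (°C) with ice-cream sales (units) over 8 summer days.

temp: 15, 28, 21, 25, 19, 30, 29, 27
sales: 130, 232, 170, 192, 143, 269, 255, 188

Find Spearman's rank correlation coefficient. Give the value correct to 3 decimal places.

Rank temp: 1, 6, 3, 4, 2, 8, 7, 5
Rank sales: 1, 6, 3, 5, 2, 8, 7, 4
d = rank(temp) − rank(sales): 0, 0, 0, -1, 0, 0, 0, 1; Σd² = 2
ρ = 1 − 6Σd² / [n(n²−1)] = 1 − 6×2 / (8×63) = 1 − 12/504 ≈ 0.976

0.976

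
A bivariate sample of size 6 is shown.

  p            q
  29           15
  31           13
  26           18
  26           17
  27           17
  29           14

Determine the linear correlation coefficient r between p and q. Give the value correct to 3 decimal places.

n = 6, Σp = 168, Σq = 94, Σp² = 4724, Σq² = 1492, Σpq = 2613
nΣpq − ΣpΣq = 15678 − 15792 = -114
nΣp² − (Σp)² = 28344 − 28224 = 120; nΣq² − (Σq)² = 8952 − 8836 = 116
r = -114 / √(120 × 116) = -114 / 117.9830 ≈ -0.966

-0.966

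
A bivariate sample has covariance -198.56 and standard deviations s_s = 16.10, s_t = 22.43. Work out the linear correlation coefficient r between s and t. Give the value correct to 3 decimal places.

r = Cov(s,t) / (s_s · s_t) = -198.56 / (16.10 × 22.43)
  = -198.56 / 361.1230 ≈ -0.550

-0.550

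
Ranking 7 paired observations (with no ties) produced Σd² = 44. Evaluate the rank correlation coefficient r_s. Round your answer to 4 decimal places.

0.2143

ρ = 1 − 6Σd² / [n(n²−1)] = 1 − 6×44 / (7×48)
  = 1 − 264/336 = 1 − 0.78571 ≈ 0.2143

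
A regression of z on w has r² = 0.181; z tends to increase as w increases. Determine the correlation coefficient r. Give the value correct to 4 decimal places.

0.4254

|r| = √0.181 = 0.4254
The association is positive, so r = 0.4254.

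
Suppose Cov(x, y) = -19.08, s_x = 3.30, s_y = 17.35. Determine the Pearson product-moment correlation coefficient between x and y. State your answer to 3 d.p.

r = Cov(x,y) / (s_x · s_y) = -19.08 / (3.30 × 17.35)
  = -19.08 / 57.2550 ≈ -0.333

-0.333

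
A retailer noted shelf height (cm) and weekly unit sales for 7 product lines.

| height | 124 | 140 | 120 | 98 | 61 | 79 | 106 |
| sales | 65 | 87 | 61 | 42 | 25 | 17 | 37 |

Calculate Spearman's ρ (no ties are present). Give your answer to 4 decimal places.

Rank height: 6, 7, 5, 3, 1, 2, 4
Rank sales: 6, 7, 5, 4, 2, 1, 3
d = rank(height) − rank(sales): 0, 0, 0, -1, -1, 1, 1; Σd² = 4
ρ = 1 − 6Σd² / [n(n²−1)] = 1 − 6×4 / (7×48) = 1 − 24/336 ≈ 0.9286

0.9286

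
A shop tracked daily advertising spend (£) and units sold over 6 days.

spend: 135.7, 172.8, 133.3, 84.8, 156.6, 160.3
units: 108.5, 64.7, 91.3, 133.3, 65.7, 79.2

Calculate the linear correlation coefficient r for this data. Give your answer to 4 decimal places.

-0.9436

n = 6, Σx = 843.5, Σy = 542.7, Σx² = 123453.91, Σy² = 52652.05, Σxy = 72362.12
nΣxy − ΣxΣy = 434172.72 − 457767.45 = -23594.73
nΣx² − (Σx)² = 740723.46 − 711492.25 = 29231.21; nΣy² − (Σy)² = 315912.3 − 294523.29 = 21389.01
r = -23594.73 / √(29231.21 × 21389.01) = -23594.73 / 25004.5324 ≈ -0.9436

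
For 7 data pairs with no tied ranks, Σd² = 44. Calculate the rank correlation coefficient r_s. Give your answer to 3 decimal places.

0.214

ρ = 1 − 6Σd² / [n(n²−1)] = 1 − 6×44 / (7×48)
  = 1 − 264/336 = 1 − 0.7857 ≈ 0.214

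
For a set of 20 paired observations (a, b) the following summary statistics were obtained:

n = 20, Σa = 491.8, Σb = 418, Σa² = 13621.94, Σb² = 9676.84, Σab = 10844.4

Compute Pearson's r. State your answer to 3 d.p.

r = (nΣab − ΣaΣb) / √[(nΣa² − (Σa)²)(nΣb² − (Σb)²)]
Numerator: 20×10844.4 − 491.8×418 = 11315.6
Denominator: √[(272438.8 − 241867.24)(193536.8 − 174724)] = √[30571.56 × 18812.8] = 23982.0067
r = 11315.6 / 23982.0067 ≈ 0.472

0.472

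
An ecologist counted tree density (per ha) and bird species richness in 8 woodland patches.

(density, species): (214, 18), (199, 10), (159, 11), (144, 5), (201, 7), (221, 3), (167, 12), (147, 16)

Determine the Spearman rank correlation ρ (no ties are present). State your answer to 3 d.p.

Rank density: 7, 5, 3, 1, 6, 8, 4, 2
Rank species: 8, 4, 5, 2, 3, 1, 6, 7
d = rank(density) − rank(species): -1, 1, -2, -1, 3, 7, -2, -5; Σd² = 94
ρ = 1 − 6Σd² / [n(n²−1)] = 1 − 6×94 / (8×63) = 1 − 564/504 ≈ -0.119

-0.119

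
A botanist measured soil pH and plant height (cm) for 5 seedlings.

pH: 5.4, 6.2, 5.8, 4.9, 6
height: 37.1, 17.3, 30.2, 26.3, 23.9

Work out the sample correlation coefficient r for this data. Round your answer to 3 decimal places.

n = 5, Σx = 28.3, Σy = 134.8, Σx² = 161.25, Σy² = 3850.64, Σxy = 755.03
nΣxy − ΣxΣy = 3775.15 − 3814.84 = -39.69
nΣx² − (Σx)² = 806.25 − 800.89 = 5.36; nΣy² − (Σy)² = 19253.2 − 18171.04 = 1082.16
r = -39.69 / √(5.36 × 1082.16) = -39.69 / 76.1602 ≈ -0.521

-0.521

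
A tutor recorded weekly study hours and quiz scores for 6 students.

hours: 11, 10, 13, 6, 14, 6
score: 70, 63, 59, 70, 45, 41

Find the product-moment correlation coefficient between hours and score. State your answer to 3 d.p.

-0.080

n = 6, Σx = 60, Σy = 348, Σx² = 658, Σy² = 20956, Σxy = 3463
nΣxy − ΣxΣy = 20778 − 20880 = -102
nΣx² − (Σx)² = 3948 − 3600 = 348; nΣy² − (Σy)² = 125736 − 121104 = 4632
r = -102 / √(348 × 4632) = -102 / 1269.6204 ≈ -0.080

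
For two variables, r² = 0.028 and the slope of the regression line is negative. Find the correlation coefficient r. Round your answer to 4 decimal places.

|r| = √0.028 = 0.1673
The association is negative, so r = −0.1673.

-0.1673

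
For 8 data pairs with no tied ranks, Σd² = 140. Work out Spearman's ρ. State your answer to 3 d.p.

-0.667

ρ = 1 − 6Σd² / [n(n²−1)] = 1 − 6×140 / (8×63)
  = 1 − 840/504 = 1 − 1.6667 ≈ -0.667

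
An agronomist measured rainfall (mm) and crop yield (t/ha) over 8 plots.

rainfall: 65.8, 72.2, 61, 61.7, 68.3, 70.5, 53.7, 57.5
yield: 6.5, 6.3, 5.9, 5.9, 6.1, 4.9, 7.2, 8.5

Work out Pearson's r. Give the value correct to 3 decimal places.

-0.641

n = 8, Σx = 510.7, Σy = 51.3, Σx² = 32895.45, Σy² = 336.87, Σxy = 3243.96
nΣxy − ΣxΣy = 25951.68 − 26198.91 = -247.23
nΣx² − (Σx)² = 263163.6 − 260814.49 = 2349.11; nΣy² − (Σy)² = 2694.96 − 2631.69 = 63.27
r = -247.23 / √(2349.11 × 63.27) = -247.23 / 385.5233 ≈ -0.641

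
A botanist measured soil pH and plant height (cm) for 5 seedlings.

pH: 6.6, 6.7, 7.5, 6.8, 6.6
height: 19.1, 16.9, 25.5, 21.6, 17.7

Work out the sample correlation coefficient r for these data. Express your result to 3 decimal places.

0.906

n = 5, Σx = 34.2, Σy = 100.8, Σx² = 234.5, Σy² = 2080.52, Σxy = 694.24
nΣxy − ΣxΣy = 3471.2 − 3447.36 = 23.84
nΣx² − (Σx)² = 1172.5 − 1169.64 = 2.86; nΣy² − (Σy)² = 10402.6 − 10160.64 = 241.96
r = 23.84 / √(2.86 × 241.96) = 23.84 / 26.3060 ≈ 0.906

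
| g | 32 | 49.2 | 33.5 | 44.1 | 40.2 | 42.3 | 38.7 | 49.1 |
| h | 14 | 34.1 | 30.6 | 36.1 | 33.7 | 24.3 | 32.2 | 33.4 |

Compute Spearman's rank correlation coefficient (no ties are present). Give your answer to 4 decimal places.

0.7143

Rank g: 1, 8, 2, 6, 4, 5, 3, 7
Rank h: 1, 7, 3, 8, 6, 2, 4, 5
d = rank(g) − rank(h): 0, 1, -1, -2, -2, 3, -1, 2; Σd² = 24
ρ = 1 − 6Σd² / [n(n²−1)] = 1 − 6×24 / (8×63) = 1 − 144/504 ≈ 0.7143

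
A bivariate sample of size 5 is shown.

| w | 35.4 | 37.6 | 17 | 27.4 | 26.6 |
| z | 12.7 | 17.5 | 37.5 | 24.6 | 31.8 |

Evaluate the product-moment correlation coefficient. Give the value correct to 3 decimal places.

n = 5, Σw = 144, Σz = 124.1, Σw² = 4414.24, Σz² = 3490.19, Σwz = 3265
nΣwz − ΣwΣz = 16325 − 17870.4 = -1545.4
nΣw² − (Σw)² = 22071.2 − 20736 = 1335.2; nΣz² − (Σz)² = 17450.95 − 15400.81 = 2050.14
r = -1545.4 / √(1335.2 × 2050.14) = -1545.4 / 1654.4930 ≈ -0.934

-0.934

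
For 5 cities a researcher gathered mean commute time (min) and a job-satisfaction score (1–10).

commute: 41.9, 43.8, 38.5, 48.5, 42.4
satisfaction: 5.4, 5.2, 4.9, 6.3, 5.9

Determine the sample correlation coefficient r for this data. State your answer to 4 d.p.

0.8280

n = 5, Σx = 215.1, Σy = 27.7, Σx² = 9306.31, Σy² = 154.71, Σxy = 1198.38
nΣxy − ΣxΣy = 5991.9 − 5958.27 = 33.63
nΣx² − (Σx)² = 46531.55 − 46268.01 = 263.54; nΣy² − (Σy)² = 773.55 − 767.29 = 6.26
r = 33.63 / √(263.54 × 6.26) = 33.63 / 40.6172 ≈ 0.8280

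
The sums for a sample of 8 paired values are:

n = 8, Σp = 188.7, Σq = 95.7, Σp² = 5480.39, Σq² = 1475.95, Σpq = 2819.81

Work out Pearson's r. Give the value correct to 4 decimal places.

0.9634

r = (nΣpq − ΣpΣq) / √[(nΣp² − (Σp)²)(nΣq² − (Σq)²)]
Numerator: 8×2819.81 − 188.7×95.7 = 4499.89
Denominator: √[(43843.12 − 35607.69)(11807.6 − 9158.49)] = √[8235.43 × 2649.11] = 4670.8201
r = 4499.89 / 4670.8201 ≈ 0.9634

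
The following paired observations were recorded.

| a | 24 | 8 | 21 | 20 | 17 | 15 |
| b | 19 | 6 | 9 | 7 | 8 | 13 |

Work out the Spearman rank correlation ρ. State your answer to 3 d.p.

Rank a: 6, 1, 5, 4, 3, 2
Rank b: 6, 1, 4, 2, 3, 5
d = rank(a) − rank(b): 0, 0, 1, 2, 0, -3; Σd² = 14
ρ = 1 − 6Σd² / [n(n²−1)] = 1 − 6×14 / (6×35) = 1 − 84/210 ≈ 0.600

0.600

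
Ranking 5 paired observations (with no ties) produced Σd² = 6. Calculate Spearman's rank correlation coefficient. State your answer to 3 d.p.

0.700

ρ = 1 − 6Σd² / [n(n²−1)] = 1 − 6×6 / (5×24)
  = 1 − 36/120 = 1 − 0.3000 ≈ 0.700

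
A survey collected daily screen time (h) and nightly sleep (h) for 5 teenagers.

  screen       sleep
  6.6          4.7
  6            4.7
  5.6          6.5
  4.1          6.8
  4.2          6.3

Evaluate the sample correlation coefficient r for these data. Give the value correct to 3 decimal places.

-0.827

n = 5, Σx = 26.5, Σy = 29, Σx² = 145.37, Σy² = 172.36, Σxy = 149.96
nΣxy − ΣxΣy = 749.8 − 768.5 = -18.7
nΣx² − (Σx)² = 726.85 − 702.25 = 24.6; nΣy² − (Σy)² = 861.8 − 841 = 20.8
r = -18.7 / √(24.6 × 20.8) = -18.7 / 22.6203 ≈ -0.827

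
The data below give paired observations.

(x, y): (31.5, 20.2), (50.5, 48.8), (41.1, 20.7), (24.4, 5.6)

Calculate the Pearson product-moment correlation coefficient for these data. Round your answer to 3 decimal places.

0.931

n = 4, Σx = 147.5, Σy = 95.3, Σx² = 5827.07, Σy² = 3249.33, Σxy = 4088.11
nΣxy − ΣxΣy = 16352.44 − 14056.75 = 2295.69
nΣx² − (Σx)² = 23308.28 − 21756.25 = 1552.03; nΣy² − (Σy)² = 12997.32 − 9082.09 = 3915.23
r = 2295.69 / √(1552.03 × 3915.23) = 2295.69 / 2465.0668 ≈ 0.931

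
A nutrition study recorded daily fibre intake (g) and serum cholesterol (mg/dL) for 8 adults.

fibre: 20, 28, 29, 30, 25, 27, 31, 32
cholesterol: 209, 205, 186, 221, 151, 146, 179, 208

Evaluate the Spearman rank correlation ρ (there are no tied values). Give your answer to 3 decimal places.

Rank fibre: 1, 4, 5, 6, 2, 3, 7, 8
Rank cholesterol: 7, 5, 4, 8, 2, 1, 3, 6
d = rank(fibre) − rank(cholesterol): -6, -1, 1, -2, 0, 2, 4, 2; Σd² = 66
ρ = 1 − 6Σd² / [n(n²−1)] = 1 − 6×66 / (8×63) = 1 − 396/504 ≈ 0.214

0.214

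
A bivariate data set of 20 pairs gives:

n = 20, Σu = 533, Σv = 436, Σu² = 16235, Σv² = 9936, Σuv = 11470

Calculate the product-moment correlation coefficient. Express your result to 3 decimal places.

-0.160

r = (nΣuv − ΣuΣv) / √[(nΣu² − (Σu)²)(nΣv² − (Σv)²)]
Numerator: 20×11470 − 533×436 = -2988
Denominator: √[(324700 − 284089)(198720 − 190096)] = √[40611 × 8624] = 18714.4133
r = -2988 / 18714.4133 ≈ -0.160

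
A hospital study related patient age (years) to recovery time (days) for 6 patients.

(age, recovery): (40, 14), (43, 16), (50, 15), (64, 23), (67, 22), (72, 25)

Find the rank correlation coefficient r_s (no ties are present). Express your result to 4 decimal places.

0.8857

Rank age: 1, 2, 3, 4, 5, 6
Rank recovery: 1, 3, 2, 5, 4, 6
d = rank(age) − rank(recovery): 0, -1, 1, -1, 1, 0; Σd² = 4
ρ = 1 − 6Σd² / [n(n²−1)] = 1 − 6×4 / (6×35) = 1 − 24/210 ≈ 0.8857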